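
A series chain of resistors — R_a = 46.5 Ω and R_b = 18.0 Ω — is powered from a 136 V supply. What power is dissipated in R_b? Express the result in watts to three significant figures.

80.0 W

The current is common to all series resistors; compute it, then apply P = I²R for the target.
R_total = 46.5 + 18.0 = 64.50 Ω
I = V / R_total = 136 / 64.50 = 2.109 A
P_R_b = I² × R_b = (2.109)² × 18.0 = 80.03 W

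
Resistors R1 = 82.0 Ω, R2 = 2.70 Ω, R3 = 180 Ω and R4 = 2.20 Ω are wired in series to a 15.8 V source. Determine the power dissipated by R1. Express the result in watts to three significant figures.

0.287 W

Since the resistors are in series they all carry the loop current I = V/R_total; the power in any one is I²R.
R_total = 82.0 + 2.70 + 180 + 2.20 = 266.9 Ω
I = V / R_total = 15.8 / 266.9 = 0.05920 A
P_R1 = I² × R1 = (0.05920)² × 82.0 = 0.2874 W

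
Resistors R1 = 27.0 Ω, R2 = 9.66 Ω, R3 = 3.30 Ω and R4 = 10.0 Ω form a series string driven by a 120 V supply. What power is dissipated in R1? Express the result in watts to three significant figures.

Series elements share the same current, so find I first, then use P = I²R.
R_total = 27.0 + 9.66 + 3.30 + 10.0 = 49.96 Ω
I = V / R_total = 120 / 49.96 = 2.402 A
P_R1 = I² × R1 = (2.402)² × 27.0 = 155.8 W

156 W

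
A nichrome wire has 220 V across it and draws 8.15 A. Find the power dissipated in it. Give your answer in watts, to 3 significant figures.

1790 W

With V and I both given, power follows immediately from P = V I.
P = 220 V × 8.150 A = 1793 W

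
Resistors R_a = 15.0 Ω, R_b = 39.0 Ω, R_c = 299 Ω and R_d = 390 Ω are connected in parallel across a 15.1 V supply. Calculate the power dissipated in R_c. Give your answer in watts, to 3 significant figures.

0.763 W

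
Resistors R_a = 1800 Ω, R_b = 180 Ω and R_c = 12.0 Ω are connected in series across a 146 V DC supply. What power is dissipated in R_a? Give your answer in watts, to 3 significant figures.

Series elements share the same current, so find I first, then use P = I²R.
R_total = 1800 + 180 + 12.0 = 1992 Ω
I = V / R_total = 146 / 1992 = 0.07329 A
P_R_a = I² × R_a = (0.07329)² × 1800 = 9.669 W

9.67 W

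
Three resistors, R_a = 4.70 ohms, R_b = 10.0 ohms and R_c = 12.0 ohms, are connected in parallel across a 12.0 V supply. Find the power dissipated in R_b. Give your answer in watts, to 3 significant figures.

14.4 W

Each parallel branch sees the full supply voltage, so P = V²/R applies directly to the target branch.
P_R_b = V² / R_b = (12.0)² / 10.0 Ω = 14.40 W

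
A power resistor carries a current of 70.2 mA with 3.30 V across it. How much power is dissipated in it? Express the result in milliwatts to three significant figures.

V and I are known directly — P = V I, no intermediate step needed.
P = 3.30 V × 0.07020 A = 0.2317 W

232 mW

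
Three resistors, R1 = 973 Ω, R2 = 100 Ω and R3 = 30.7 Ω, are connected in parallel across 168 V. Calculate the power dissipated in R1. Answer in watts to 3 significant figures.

Every branch has 168 V across it, so for R1 the power is simply V²/R.
P_R1 = V² / R1 = (168)² / 973 Ω = 29.01 W

29.0 W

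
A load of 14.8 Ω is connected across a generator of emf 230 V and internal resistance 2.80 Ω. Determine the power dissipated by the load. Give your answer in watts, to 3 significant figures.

Find the circuit current first, then P = I²R for the load (series elements share I).
I = ε / (r + R) = 230 / (2.80 + 14.8) = 13.07 A
P_load = I² R = (13.07)² × 14.8 = 2528 W

2530 W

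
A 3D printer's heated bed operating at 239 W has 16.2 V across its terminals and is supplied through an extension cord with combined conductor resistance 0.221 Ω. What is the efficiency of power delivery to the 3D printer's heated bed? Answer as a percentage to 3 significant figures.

I = P / V = 239 / 16.2 = 14.75 A through the extension cord.
P_line = I² R_line = (14.75)² × 0.221 = 48.10 W
P_source = P_load + P_line = 239.0 + 48.10 = 287.1 W
η = P_load / P_source = 239.0 / 287.1 = 0.8325

83.2 %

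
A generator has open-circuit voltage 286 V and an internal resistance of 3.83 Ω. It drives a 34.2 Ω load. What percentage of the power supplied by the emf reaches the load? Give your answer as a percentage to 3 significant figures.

Efficiency is P_load / P_total. With a series r and R sharing the same I, P = I²R for each, so η = R/(R+r).
η = R / (R + r) = 34.2 / (34.2 + 3.83) = 0.8993

89.9 %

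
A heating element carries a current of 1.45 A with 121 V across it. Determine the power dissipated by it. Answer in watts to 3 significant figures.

V and I are known directly — P = V I, no intermediate step needed.
P = 121 V × 1.450 A = 175.4 W

175 W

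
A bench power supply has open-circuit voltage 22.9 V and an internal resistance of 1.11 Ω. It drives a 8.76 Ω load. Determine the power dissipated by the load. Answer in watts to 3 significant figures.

With r and R in series, I = ε/(r+R); the load dissipates I²R.
I = ε / (r + R) = 22.9 / (1.11 + 8.76) = 2.320 A
P_load = I² R = (2.320)² × 8.76 = 47.16 W

47.2 W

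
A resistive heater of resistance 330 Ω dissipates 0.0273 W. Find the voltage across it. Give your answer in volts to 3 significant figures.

From P = V I = I²R = V²/R, with the two given quantities we get V = √(P R).
V = √(0.0273 × 330) = 3.001 V

3.00 V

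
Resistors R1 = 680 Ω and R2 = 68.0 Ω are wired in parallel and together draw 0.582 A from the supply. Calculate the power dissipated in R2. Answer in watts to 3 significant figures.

19.0 W

The branches share the same voltage, but only the total current is given — find V from the equivalent resistance first.
1/R_eq = 1/680 + 1/68.0 ⇒ R_eq = 61.82 Ω
V = I_total × R_eq = 0.5820 × 61.82 = 35.98 V
P_R2 = V² / R2 = (35.98)² / 68.0 = 19.04 W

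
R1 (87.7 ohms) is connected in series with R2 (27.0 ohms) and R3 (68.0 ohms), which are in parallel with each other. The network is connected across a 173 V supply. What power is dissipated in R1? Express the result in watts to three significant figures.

229 W

First combine the parallel branches into one equivalent R_p, then R1 + R_p is a series pair.
R_p = (27.0×68.0)/(27.0+68.0) = 19.33 Ω
R_total = 87.7 + 19.33 = 107.0 Ω
I = V / R_total = 173 / 107.0 = 1.616 A
The full supply current passes through R1: P = I²R.
P_R1 = (1.616)² × 87.7 = 229.1 W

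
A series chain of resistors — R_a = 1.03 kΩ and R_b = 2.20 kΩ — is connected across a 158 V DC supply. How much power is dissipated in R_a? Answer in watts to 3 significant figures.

2.46 W

The current is common to all series resistors; compute it, then apply P = I²R for the target.
R_total = (1.03 + 2.20) kΩ = 3230 Ω
I = V / R_total = 158 / 3230 = 0.04892 A
P_R_a = I² × R_a = (0.04892)² × 1030 = 2.465 W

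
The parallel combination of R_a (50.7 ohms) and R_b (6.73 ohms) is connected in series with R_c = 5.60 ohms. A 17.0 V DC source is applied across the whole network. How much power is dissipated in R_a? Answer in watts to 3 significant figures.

Reduce the parallel combination to a single R_p; the circuit then becomes R_p in series with the remaining resistor.
R_p = (50.7×6.73)/(50.7+6.73) = 5.941 Ω
R_total = R_p + 5.60 = 5.941 + 5.60 = 11.54 Ω
I = V / R_total = 17.0 / 11.54 = 1.473 A
Voltage across the parallel pair: V_p = I × R_p = 1.473 × 5.941 = 8.751 V
R_a sits across V_p; its power is V_p²/R.
P_R_a = (8.751)² / 50.7 = 1.511 W

1.51 W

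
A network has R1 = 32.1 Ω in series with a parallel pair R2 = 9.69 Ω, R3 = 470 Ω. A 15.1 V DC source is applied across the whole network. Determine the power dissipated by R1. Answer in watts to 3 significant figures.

Reduce the parallel pair to R_p first; the network is then a simple series string.
R_p = (9.69×470)/(9.69+470) = 9.494 Ω
R_total = 32.1 + 9.494 = 41.59 Ω
I = V / R_total = 15.1 / 41.59 = 0.3630 A
R1 carries the full series current, so P = I²R.
P_R1 = (0.3630)² × 32.1 = 4.231 W

4.23 W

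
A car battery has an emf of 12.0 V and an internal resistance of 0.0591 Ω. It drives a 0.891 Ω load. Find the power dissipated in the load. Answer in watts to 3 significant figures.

142 W

With r and R in series, I = ε/(r+R); the load dissipates I²R.
I = ε / (r + R) = 12.0 / (0.0591 + 0.891) = 12.63 A
P_load = I² R = (12.63)² × 0.891 = 142.1 W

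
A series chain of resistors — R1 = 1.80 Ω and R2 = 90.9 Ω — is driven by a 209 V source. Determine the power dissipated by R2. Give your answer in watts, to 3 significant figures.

462 W

Every series element carries the same I. Get I from the total resistance, then P = I² × R2.
R_total = 1.80 + 90.9 = 92.70 Ω
I = V / R_total = 209 / 92.70 = 2.255 A
P_R2 = I² × R2 = (2.255)² × 90.9 = 462.1 W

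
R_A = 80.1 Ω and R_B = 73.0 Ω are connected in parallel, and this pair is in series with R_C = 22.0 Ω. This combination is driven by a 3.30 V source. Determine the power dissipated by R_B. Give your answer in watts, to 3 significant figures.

First find R_p for the parallel pair, then treat R_p + R_C as a series loop.
R_p = (80.1×73.0)/(80.1+73.0) = 38.19 Ω
R_total = R_p + 22.0 = 38.19 + 22.0 = 60.19 Ω
I = V / R_total = 3.30 / 60.19 = 0.05482 A
Voltage across the parallel pair: V_p = I × R_p = 0.05482 × 38.19 = 2.094 V
Use P = V²/R for R_B with V = V_p.
P_R_B = (2.094)² / 73.0 = 0.06006 W

0.0601 W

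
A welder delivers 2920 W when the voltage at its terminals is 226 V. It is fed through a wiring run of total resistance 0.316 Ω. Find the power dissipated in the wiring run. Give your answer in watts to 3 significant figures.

52.8 W

The wiring run and load are in series, so the same current flows in both; the loss is I²R_line.
I = P / V = 2920 / 226 = 12.92 A through the wiring run.
P_line = I² R_line = (12.92)² × 0.316 = 52.75 W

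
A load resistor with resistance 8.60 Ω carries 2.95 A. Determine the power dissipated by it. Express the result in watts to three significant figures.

74.8 W

With I and R stated, P = I²R applies in one step.
P = (2.950 A)² × 8.60 Ω = 74.84 W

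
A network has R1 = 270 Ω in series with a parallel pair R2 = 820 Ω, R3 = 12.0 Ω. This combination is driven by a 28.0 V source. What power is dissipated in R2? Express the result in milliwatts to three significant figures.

1.68 mW

Reduce the parallel pair to R_p first; the network is then a simple series string.
R_p = (820×12.0)/(820+12.0) = 11.83 Ω
R_total = 270 + 11.83 = 281.8 Ω
I = V / R_total = 28.0 / 281.8 = 0.09935 A
Voltage across the parallel pair: V_p = I × R_p = 0.09935 × 11.83 = 1.175 V
With V_p across R2, its power is V_p²/R2.
P_R2 = (1.175)² / 820 = 0.001684 W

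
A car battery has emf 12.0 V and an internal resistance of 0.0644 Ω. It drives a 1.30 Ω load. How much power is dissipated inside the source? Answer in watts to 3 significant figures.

The source's internal resistance is just another series element carrying I; its dissipation is I²r.
I = ε / (r + R) = 12.0 / (0.0644 + 1.30) = 8.795 A
P_int = I² r = (8.795)² × 0.0644 = 4.982 W

4.98 W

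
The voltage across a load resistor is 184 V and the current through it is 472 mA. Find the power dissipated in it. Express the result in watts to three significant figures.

86.8 W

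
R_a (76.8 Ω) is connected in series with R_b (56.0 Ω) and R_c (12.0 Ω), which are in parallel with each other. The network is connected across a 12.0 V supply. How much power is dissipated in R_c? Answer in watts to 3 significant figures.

Replace R_b and R_c with their parallel equivalent so the circuit becomes R_a in series with R_p.
R_p = (56.0×12.0)/(56.0+12.0) = 9.882 Ω
R_total = 76.8 + 9.882 = 86.68 Ω
I = V / R_total = 12.0 / 86.68 = 0.1384 A
Voltage across the parallel pair: V_p = I × R_p = 0.1384 × 9.882 = 1.368 V
R_c sees V_p directly, so P = V_p² / R_c.
P_R_c = (1.368)² / 12.0 = 0.1560 W

0.156 W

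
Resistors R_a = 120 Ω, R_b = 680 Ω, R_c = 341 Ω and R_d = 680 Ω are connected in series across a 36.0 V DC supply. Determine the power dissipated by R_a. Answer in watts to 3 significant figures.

0.0469 W

Since the resistors are in series they all carry the loop current I = V/R_total; the power in any one is I²R.
R_total = 120 + 680 + 341 + 680 = 1821 Ω
I = V / R_total = 36.0 / 1821 = 0.01977 A
P_R_a = I² × R_a = (0.01977)² × 120 = 0.04690 W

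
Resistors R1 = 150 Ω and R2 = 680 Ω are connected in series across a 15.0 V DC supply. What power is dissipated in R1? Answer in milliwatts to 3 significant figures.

Every series element carries the same I. Get I from the total resistance, then P = I² × R1.
R_total = 150 + 680 = 830.0 Ω
I = V / R_total = 15.0 / 830.0 = 0.01807 A
P_R1 = I² × R1 = (0.01807)² × 150 = 0.04899 W

49.0 mW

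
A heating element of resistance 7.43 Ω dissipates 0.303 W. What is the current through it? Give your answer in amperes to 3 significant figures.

The two known quantities fix the third via I = √(P / R).
I = √(0.303 / 7.43) = 0.2019 A

0.202 A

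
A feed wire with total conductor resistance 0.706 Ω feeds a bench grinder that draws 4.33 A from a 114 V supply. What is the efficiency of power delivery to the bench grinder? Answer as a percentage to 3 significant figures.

97.3 %

The feed wire carries the full 4.33 A.
P_line = I² R_line = (4.330)² × 0.706 = 13.24 W
P_source = V I = 114 × 4.330 = 493.6 W; P_load = 480.4 W
η = P_load / P_source = 480.4 / 493.6 = 0.9732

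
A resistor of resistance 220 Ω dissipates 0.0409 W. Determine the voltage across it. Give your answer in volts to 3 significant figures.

3.00 V

Rearranging the power relation for the two known quantities gives V = √(P R).
V = √(0.0409 × 220) = 3.000 V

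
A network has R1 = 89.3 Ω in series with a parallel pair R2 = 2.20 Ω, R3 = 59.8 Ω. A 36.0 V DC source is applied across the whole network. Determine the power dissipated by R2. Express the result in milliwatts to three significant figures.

Reduce the parallel pair to R_p first; the network is then a simple series string.
R_p = (2.20×59.8)/(2.20+59.8) = 2.122 Ω
R_total = 89.3 + 2.122 = 91.42 Ω
I = V / R_total = 36.0 / 91.42 = 0.3938 A
Voltage across the parallel pair: V_p = I × R_p = 0.3938 × 2.122 = 0.8356 V
R2 is across V_p, so use P = V²/R for that branch.
P_R2 = (0.8356)² / 2.20 = 0.3174 W

317 mW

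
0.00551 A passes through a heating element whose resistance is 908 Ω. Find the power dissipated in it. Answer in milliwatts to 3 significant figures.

The current through and the resistance of the element are both given; use P = I²R.
P = (0.005510 A)² × 908 Ω = 0.02757 W

27.6 mW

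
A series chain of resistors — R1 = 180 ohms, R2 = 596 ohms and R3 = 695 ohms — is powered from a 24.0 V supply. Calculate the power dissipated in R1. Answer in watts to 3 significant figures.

Since the resistors are in series they all carry the loop current I = V/R_total; the power in any one is I²R.
R_total = 180 + 596 + 695 = 1471 Ω
I = V / R_total = 24.0 / 1471 = 0.01632 A
P_R1 = I² × R1 = (0.01632)² × 180 = 0.04791 W

0.0479 W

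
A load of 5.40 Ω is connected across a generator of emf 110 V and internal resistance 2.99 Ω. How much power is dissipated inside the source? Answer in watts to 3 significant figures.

r is in series with the load, so it carries the full circuit current — the loss in it is I²r.
I = ε / (r + R) = 110 / (2.99 + 5.40) = 13.11 A
P_int = I² r = (13.11)² × 2.99 = 514.0 W

514 W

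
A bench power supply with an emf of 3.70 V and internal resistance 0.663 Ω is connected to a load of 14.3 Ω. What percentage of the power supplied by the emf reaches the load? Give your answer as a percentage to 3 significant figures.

Efficiency is P_load / P_total. With a series r and R sharing the same I, P = I²R for each, so η = R/(R+r).
η = R / (R + r) = 14.3 / (14.3 + 0.663) = 0.9557

95.6 %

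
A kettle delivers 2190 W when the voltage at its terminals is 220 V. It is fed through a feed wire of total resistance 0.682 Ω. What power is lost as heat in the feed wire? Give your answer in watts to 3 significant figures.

67.6 W

Line loss is just I²R for the cable — we know both I and R_line directly.
I = P / V = 2190 / 220 = 9.955 A through the feed wire.
P_line = I² R_line = (9.955)² × 0.682 = 67.58 W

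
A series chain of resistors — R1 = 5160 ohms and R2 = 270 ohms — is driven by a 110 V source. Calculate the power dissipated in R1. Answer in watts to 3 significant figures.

2.12 W

Series elements share the same current, so find I first, then use P = I²R.
R_total = 5160 + 270 = 5430 Ω
I = V / R_total = 110 / 5430 = 0.02026 A
P_R1 = I² × R1 = (0.02026)² × 5160 = 2.118 W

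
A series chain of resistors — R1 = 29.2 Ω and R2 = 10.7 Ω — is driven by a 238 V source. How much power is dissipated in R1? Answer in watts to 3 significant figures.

Series elements share the same current, so find I first, then use P = I²R.
R_total = 29.2 + 10.7 = 39.90 Ω
I = V / R_total = 238 / 39.90 = 5.965 A
P_R1 = I² × R1 = (5.965)² × 29.2 = 1039 W

1040 W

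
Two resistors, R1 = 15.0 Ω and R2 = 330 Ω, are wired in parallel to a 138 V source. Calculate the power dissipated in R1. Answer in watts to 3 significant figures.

Each parallel branch sees the full supply voltage, so P = V²/R applies directly to the target branch.
P_R1 = V² / R1 = (138)² / 15.0 Ω = 1270 W

1270 W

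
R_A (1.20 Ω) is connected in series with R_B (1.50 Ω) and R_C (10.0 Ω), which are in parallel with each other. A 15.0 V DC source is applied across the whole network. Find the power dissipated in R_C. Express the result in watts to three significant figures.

6.10 W

First combine the parallel branches into one equivalent R_p, then R_A + R_p is a series pair.
R_p = (1.50×10.0)/(1.50+10.0) = 1.304 Ω
R_total = 1.20 + 1.304 = 2.504 Ω
I = V / R_total = 15.0 / 2.504 = 5.990 A
Voltage across the parallel pair: V_p = I × R_p = 5.990 × 1.304 = 7.813 V
R_C sees V_p directly, so P = V_p² / R_C.
P_R_C = (7.813)² / 10.0 = 6.104 W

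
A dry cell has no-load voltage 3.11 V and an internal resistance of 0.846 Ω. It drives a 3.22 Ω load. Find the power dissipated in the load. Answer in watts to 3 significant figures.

1.88 W

Find the circuit current first, then P = I²R for the load (series elements share I).
I = ε / (r + R) = 3.11 / (0.846 + 3.22) = 0.7649 A
P_load = I² R = (0.7649)² × 3.22 = 1.884 W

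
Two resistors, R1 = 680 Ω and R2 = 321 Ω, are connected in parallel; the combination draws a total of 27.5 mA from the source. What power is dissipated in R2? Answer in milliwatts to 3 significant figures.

We need the common branch voltage; get it from I_total × R_eq, then P = V²/R for the branch.
1/R_eq = 1/680 + 1/321 ⇒ R_eq = 218.1 Ω
V = I_total × R_eq = 0.02750 × 218.1 = 5.997 V
P_R2 = V² / R2 = (5.997)² / 321 = 0.1120 W

112 mW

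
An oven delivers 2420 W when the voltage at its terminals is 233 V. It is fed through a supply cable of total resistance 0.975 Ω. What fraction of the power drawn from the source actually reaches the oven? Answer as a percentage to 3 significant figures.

I = P / V = 2420 / 233 = 10.39 A through the supply cable.
P_line = I² R_line = (10.39)² × 0.975 = 105.2 W
P_source = P_load + P_line = 2420 + 105.2 = 2525 W
η = P_load / P_source = 2420 / 2525 = 0.9583

95.8 %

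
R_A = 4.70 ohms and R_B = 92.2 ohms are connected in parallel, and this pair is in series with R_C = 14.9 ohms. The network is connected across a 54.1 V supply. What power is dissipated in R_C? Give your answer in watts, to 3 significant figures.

116 W

Combine R_A and R_B into their parallel equivalent first, reducing the network to two series resistors.
R_p = (4.70×92.2)/(4.70+92.2) = 4.472 Ω
R_total = R_p + 14.9 = 4.472 + 14.9 = 19.37 Ω
I = V / R_total = 54.1 / 19.37 = 2.793 A
R_C is the series element, so its power is I²R.
P_R_C = (2.793)² × 14.9 = 116.2 W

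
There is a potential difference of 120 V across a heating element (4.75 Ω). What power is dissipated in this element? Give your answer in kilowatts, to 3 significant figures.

3.03 kW

V and R are stated; P = V²/R avoids computing the current.
P = (120 V)² / 4.75 Ω = 3032 W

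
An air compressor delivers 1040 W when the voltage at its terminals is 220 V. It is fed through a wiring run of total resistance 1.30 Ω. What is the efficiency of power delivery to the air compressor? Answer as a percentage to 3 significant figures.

I = P / V = 1040 / 220 = 4.727 A through the wiring run.
P_line = I² R_line = (4.727)² × 1.30 = 29.05 W
P_source = P_load + P_line = 1040 + 29.05 = 1069 W
η = P_load / P_source = 1040 / 1069 = 0.9728

97.3 %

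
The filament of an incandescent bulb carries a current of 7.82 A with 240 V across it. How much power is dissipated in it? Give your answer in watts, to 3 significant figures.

1880 W

V and I are known directly — P = V I, no intermediate step needed.
P = 240 V × 7.820 A = 1877 W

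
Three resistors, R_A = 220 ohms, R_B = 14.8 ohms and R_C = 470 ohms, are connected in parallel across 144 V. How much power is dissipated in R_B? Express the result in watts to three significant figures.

The supply voltage appears across each parallel branch — just use P = V²/R_B.
P_R_B = V² / R_B = (144)² / 14.8 Ω = 1401 W

1400 W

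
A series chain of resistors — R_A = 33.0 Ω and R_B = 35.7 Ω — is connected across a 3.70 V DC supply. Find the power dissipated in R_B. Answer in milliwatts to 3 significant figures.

104 mW

Series elements share the same current, so find I first, then use P = I²R.
R_total = 33.0 + 35.7 = 68.70 Ω
I = V / R_total = 3.70 / 68.70 = 0.05386 A
P_R_B = I² × R_B = (0.05386)² × 35.7 = 0.1036 W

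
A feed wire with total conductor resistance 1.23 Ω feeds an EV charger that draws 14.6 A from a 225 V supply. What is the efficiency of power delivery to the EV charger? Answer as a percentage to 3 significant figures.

The feed wire carries the full 14.6 A.
P_line = I² R_line = (14.60)² × 1.23 = 262.2 W
P_source = V I = 225 × 14.60 = 3285 W; P_load = 3023 W
η = P_load / P_source = 3023 / 3285 = 0.9202

92.0 %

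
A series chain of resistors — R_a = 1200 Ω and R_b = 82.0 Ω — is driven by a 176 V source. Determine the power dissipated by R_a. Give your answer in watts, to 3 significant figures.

The current is common to all series resistors; compute it, then apply P = I²R for the target.
R_total = 1200 + 82.0 = 1282 Ω
I = V / R_total = 176 / 1282 = 0.1373 A
P_R_a = I² × R_a = (0.1373)² × 1200 = 22.62 W

22.6 W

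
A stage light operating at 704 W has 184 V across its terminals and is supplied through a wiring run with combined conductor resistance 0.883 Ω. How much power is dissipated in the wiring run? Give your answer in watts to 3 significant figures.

The wiring run is a series resistance carrying the load current; its dissipation is I²R_line.
I = P / V = 704 / 184 = 3.826 A through the wiring run.
P_line = I² R_line = (3.826)² × 0.883 = 12.93 W

12.9 W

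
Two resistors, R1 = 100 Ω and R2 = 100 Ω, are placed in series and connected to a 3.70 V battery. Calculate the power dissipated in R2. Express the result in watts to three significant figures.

0.0342 W

Since the resistors are in series they all carry the loop current I = V/R_total; the power in any one is I²R.
R_total = 100 + 100 = 200.0 Ω
I = V / R_total = 3.70 / 200.0 = 0.01850 A
P_R2 = I² × R2 = (0.01850)² × 100 = 0.03423 W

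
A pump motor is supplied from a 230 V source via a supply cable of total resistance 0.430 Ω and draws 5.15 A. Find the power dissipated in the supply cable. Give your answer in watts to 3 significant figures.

The supply cable and load are in series, so the same current flows in both; the loss is I²R_line.
The supply cable carries the full 5.15 A.
P_line = I² R_line = (5.150)² × 0.430 = 11.40 W

11.4 W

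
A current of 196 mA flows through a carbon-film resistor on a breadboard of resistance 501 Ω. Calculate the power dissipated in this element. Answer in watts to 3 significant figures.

19.2 W

Knowing I and R, the power is just I²R — no need to find V first.
P = (0.1960 A)² × 501 Ω = 19.25 W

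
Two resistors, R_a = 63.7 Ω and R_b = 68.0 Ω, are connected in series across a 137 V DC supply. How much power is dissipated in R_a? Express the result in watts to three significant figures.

Since the resistors are in series they all carry the loop current I = V/R_total; the power in any one is I²R.
R_total = 63.7 + 68.0 = 131.7 Ω
I = V / R_total = 137 / 131.7 = 1.040 A
P_R_a = I² × R_a = (1.040)² × 63.7 = 68.93 W

68.9 W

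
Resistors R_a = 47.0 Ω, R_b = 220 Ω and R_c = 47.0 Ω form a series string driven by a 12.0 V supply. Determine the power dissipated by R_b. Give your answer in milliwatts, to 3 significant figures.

Every series element carries the same I. Get I from the total resistance, then P = I² × R_b.
R_total = 47.0 + 220 + 47.0 = 314.0 Ω
I = V / R_total = 12.0 / 314.0 = 0.03822 A
P_R_b = I² × R_b = (0.03822)² × 220 = 0.3213 W

321 mW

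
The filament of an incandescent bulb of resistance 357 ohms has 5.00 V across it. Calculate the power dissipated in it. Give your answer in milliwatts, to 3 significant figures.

70.0 mW

Voltage and resistance are given, so P = V²/R is the one-step route.
P = (5.00 V)² / 357 Ω = 0.07003 W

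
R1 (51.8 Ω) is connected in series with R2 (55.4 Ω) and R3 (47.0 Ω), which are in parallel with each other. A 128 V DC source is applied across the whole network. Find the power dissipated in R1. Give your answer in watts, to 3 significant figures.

142 W

First combine the parallel branches into one equivalent R_p, then R1 + R_p is a series pair.
R_p = (55.4×47.0)/(55.4+47.0) = 25.43 Ω
R_total = 51.8 + 25.43 = 77.23 Ω
I = V / R_total = 128 / 77.23 = 1.657 A
R1 is in the main series path, so its power is I²R1.
P_R1 = (1.657)² × 51.8 = 142.3 W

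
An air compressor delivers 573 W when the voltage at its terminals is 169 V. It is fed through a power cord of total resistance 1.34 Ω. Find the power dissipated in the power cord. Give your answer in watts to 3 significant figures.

The power cord and load are in series, so the same current flows in both; the loss is I²R_line.
I = P / V = 573 / 169 = 3.391 A through the power cord.
P_line = I² R_line = (3.391)² × 1.34 = 15.40 W

15.4 W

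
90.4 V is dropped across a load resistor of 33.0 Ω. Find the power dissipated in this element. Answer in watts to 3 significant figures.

248 W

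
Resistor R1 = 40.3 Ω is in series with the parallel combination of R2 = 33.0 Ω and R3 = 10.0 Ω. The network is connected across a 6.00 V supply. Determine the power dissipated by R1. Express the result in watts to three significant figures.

0.630 W

First combine the parallel branches into one equivalent R_p, then R1 + R_p is a series pair.
R_p = (33.0×10.0)/(33.0+10.0) = 7.674 Ω
R_total = 40.3 + 7.674 = 47.97 Ω
I = V / R_total = 6.00 / 47.97 = 0.1251 A
R1 is in the main series path, so its power is I²R1.
P_R1 = (0.1251)² × 40.3 = 0.6304 W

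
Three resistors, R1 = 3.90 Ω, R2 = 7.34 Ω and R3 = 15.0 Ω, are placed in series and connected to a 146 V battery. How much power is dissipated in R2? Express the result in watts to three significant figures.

227 W

Every series element carries the same I. Get I from the total resistance, then P = I² × R2.
R_total = 3.90 + 7.34 + 15.0 = 26.24 Ω
I = V / R_total = 146 / 26.24 = 5.564 A
P_R2 = I² × R2 = (5.564)² × 7.34 = 227.2 W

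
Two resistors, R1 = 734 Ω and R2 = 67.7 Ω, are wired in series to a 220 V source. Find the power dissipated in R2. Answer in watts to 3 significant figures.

The current is common to all series resistors; compute it, then apply P = I²R for the target.
R_total = 734 + 67.7 = 801.7 Ω
I = V / R_total = 220 / 801.7 = 0.2744 A
P_R2 = I² × R2 = (0.2744)² × 67.7 = 5.098 W

5.10 W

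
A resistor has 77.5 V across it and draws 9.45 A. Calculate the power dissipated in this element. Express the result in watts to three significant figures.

732 W

Since both terminal voltage and current are stated, P = V I gives the power in one step.
P = 77.5 V × 9.450 A = 732.4 W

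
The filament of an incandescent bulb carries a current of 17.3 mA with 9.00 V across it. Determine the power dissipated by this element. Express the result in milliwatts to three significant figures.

156 mW

Since both terminal voltage and current are stated, P = V I gives the power in one step.
P = 9.00 V × 0.01730 A = 0.1557 W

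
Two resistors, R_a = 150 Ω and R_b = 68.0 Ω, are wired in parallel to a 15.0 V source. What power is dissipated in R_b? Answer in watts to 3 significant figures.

3.31 W

Every branch has 15.0 V across it, so for R_b the power is simply V²/R.
P_R_b = V² / R_b = (15.0)² / 68.0 Ω = 3.309 W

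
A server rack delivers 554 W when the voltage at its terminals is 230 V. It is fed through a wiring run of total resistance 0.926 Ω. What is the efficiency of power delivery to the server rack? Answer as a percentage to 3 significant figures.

I = P / V = 554 / 230 = 2.409 A through the wiring run.
P_line = I² R_line = (2.409)² × 0.926 = 5.372 W
P_source = P_load + P_line = 554.0 + 5.372 = 559.4 W
η = P_load / P_source = 554.0 / 559.4 = 0.9904

99.0 %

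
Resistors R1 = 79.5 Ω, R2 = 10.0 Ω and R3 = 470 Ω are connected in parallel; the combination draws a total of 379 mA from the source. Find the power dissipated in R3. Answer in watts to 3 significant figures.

Only the total current is stated, so first find the parallel equivalent to get the voltage across the combination.
1/R_eq = 1/79.5 + 1/10.0 + 1/470 ⇒ R_eq = 8.718 Ω
V = I_total × R_eq = 0.3790 × 8.718 = 3.304 V
P_R3 = V² / R3 = (3.304)² / 470 = 0.02323 W

0.0232 W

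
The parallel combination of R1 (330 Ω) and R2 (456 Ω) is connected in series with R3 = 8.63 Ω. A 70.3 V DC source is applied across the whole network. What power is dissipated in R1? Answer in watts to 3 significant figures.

13.7 W

Collapse the R1‖R2 pair into one equivalent R_p; then R_p and R3 form a series string.
R_p = (330×456)/(330+456) = 191.5 Ω
R_total = R_p + 8.63 = 191.5 + 8.63 = 200.1 Ω
I = V / R_total = 70.3 / 200.1 = 0.3514 A
Voltage across the parallel pair: V_p = I × R_p = 0.3514 × 191.5 = 67.27 V
R1 has V_p across it, so P = V_p²/R1.
P_R1 = (67.27)² / 330 = 13.71 W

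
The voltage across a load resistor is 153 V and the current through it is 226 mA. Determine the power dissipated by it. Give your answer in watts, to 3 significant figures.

34.6 W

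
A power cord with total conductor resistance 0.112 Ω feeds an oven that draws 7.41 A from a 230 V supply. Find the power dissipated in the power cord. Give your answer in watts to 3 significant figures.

The power cord and load are in series, so the same current flows in both; the loss is I²R_line.
The power cord carries the full 7.41 A.
P_line = I² R_line = (7.410)² × 0.112 = 6.150 W

6.15 W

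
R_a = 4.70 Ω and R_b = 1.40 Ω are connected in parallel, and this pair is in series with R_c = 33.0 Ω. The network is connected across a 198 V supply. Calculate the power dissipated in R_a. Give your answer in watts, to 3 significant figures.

8.36 W

Collapse the R_a‖R_b pair into one equivalent R_p; then R_p and R_c form a series string.
R_p = (4.70×1.40)/(4.70+1.40) = 1.079 Ω
R_total = R_p + 33.0 = 1.079 + 33.0 = 34.08 Ω
I = V / R_total = 198 / 34.08 = 5.810 A
Voltage across the parallel pair: V_p = I × R_p = 5.810 × 1.079 = 6.267 V
R_a sits across V_p; its power is V_p²/R.
P_R_a = (6.267)² / 4.70 = 8.357 W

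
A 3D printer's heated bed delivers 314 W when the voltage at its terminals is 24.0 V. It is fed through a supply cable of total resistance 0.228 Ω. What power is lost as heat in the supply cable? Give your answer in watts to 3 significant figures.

Line loss is just I²R for the cable — we know both I and R_line directly.
I = P / V = 314 / 24.0 = 13.08 A through the supply cable.
P_line = I² R_line = (13.08)² × 0.228 = 39.03 W

39.0 W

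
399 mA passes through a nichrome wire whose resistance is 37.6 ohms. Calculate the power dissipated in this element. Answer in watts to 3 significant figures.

5.99 W

With I and R stated, P = I²R applies in one step.
P = (0.3990 A)² × 37.6 Ω = 5.986 W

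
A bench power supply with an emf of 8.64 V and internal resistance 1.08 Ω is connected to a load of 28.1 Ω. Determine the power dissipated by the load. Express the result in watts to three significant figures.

Find the circuit current first, then P = I²R for the load (series elements share I).
I = ε / (r + R) = 8.64 / (1.08 + 28.1) = 0.2961 A
P_load = I² R = (0.2961)² × 28.1 = 2.464 W

2.46 W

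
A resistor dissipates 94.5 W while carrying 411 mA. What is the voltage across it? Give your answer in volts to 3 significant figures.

230 V

The two known quantities fix the third via V = P / I.
V = 94.5 / 0.4110 = 229.9 V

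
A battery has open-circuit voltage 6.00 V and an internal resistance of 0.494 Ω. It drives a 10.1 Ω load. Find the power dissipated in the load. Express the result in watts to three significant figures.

3.24 W

Find the circuit current first, then P = I²R for the load (series elements share I).
I = ε / (r + R) = 6.00 / (0.494 + 10.1) = 0.5664 A
P_load = I² R = (0.5664)² × 10.1 = 3.240 W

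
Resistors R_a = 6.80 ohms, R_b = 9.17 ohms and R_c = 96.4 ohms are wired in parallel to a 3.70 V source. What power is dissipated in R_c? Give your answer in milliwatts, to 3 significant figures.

142 mW

The supply voltage appears across each parallel branch — just use P = V²/R_c.
P_R_c = V² / R_c = (3.70)² / 96.4 Ω = 0.1420 W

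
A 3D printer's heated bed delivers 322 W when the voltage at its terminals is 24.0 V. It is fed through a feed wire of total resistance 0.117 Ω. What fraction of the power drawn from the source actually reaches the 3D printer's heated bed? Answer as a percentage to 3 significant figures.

I = P / V = 322 / 24.0 = 13.42 A through the feed wire.
P_line = I² R_line = (13.42)² × 0.117 = 21.06 W
P_source = P_load + P_line = 322.0 + 21.06 = 343.1 W
η = P_load / P_source = 322.0 / 343.1 = 0.9386

93.9 %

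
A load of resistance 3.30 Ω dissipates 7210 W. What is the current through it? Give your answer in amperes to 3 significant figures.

46.7 A

The two known quantities fix the third via I = √(P / R).
I = √(7210 / 3.30) = 46.74 A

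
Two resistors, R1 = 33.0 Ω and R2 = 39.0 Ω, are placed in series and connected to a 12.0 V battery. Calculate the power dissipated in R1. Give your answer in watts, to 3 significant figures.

0.917 W

Every series element carries the same I. Get I from the total resistance, then P = I² × R1.
R_total = 33.0 + 39.0 = 72.00 Ω
I = V / R_total = 12.0 / 72.00 = 0.1667 A
P_R1 = I² × R1 = (0.1667)² × 33.0 = 0.9167 W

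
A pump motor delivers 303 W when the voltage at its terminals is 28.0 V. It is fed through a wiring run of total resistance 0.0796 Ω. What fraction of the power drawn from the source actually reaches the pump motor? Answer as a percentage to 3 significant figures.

I = P / V = 303 / 28.0 = 10.82 A through the wiring run.
P_line = I² R_line = (10.82)² × 0.0796 = 9.321 W
P_source = P_load + P_line = 303.0 + 9.321 = 312.3 W
η = P_load / P_source = 303.0 / 312.3 = 0.9702

97.0 %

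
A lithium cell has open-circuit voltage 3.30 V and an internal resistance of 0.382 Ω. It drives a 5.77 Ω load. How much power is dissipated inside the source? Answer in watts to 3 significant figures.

The internal resistance carries the same current as the load; P_int = I²r.
I = ε / (r + R) = 3.30 / (0.382 + 5.77) = 0.5364 A
P_int = I² r = (0.5364)² × 0.382 = 0.1099 W

0.110 W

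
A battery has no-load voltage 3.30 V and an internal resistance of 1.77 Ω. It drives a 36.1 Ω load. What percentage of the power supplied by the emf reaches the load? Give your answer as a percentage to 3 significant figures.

95.3 %

Both r and R carry the same current, so the power split is just the resistance split: η = R/(R+r).
η = R / (R + r) = 36.1 / (36.1 + 1.77) = 0.9533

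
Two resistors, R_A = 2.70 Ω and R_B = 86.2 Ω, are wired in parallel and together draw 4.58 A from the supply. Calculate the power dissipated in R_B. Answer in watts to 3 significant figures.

We need the common branch voltage; get it from I_total × R_eq, then P = V²/R for the branch.
1/R_eq = 1/2.70 + 1/86.2 ⇒ R_eq = 2.618 Ω
V = I_total × R_eq = 4.580 × 2.618 = 11.99 V
P_R_B = V² / R_B = (11.99)² / 86.2 = 1.668 W

1.67 W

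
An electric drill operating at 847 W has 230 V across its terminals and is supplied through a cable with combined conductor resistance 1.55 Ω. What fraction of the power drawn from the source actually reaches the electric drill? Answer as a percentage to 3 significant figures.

97.6 %

I = P / V = 847 / 230 = 3.683 A through the cable.
P_line = I² R_line = (3.683)² × 1.55 = 21.02 W
P_source = P_load + P_line = 847.0 + 21.02 = 868.0 W
η = P_load / P_source = 847.0 / 868.0 = 0.9758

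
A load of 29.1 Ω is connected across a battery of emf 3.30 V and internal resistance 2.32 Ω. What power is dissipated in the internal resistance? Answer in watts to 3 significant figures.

0.0256 W

The internal resistance carries the same current as the load; P_int = I²r.
I = ε / (r + R) = 3.30 / (2.32 + 29.1) = 0.1050 A
P_int = I² r = (0.1050)² × 2.32 = 0.02559 W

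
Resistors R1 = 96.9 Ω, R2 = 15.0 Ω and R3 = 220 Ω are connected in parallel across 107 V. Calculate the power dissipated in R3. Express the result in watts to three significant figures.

52.0 W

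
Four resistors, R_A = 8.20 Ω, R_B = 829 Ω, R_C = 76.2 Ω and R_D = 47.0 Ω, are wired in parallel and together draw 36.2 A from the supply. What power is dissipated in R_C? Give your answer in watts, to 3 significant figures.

693 W

Parallel branches share V, not I — compute V via R_eq, then use V²/R for the target branch.
1/R_eq = 1/8.20 + 1/829 + 1/76.2 + 1/47.0 ⇒ R_eq = 6.347 Ω
V = I_total × R_eq = 36.20 × 6.347 = 229.8 V
P_R_C = V² / R_C = (229.8)² / 76.2 = 692.8 W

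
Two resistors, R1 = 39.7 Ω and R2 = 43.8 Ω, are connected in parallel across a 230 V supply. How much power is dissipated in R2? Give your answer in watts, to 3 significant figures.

1210 W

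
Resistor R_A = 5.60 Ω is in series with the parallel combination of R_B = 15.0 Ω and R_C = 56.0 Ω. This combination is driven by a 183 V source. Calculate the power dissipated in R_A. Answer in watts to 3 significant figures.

Reduce the parallel pair to R_p first; the network is then a simple series string.
R_p = (15.0×56.0)/(15.0+56.0) = 11.83 Ω
R_total = 5.60 + 11.83 = 17.43 Ω
I = V / R_total = 183 / 17.43 = 10.50 A
R_A carries the full series current, so P = I²R.
P_R_A = (10.50)² × 5.60 = 617.2 W

617 W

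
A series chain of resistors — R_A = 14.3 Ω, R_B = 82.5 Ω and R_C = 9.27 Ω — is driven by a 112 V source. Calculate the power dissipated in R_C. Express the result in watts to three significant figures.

10.3 W

Since the resistors are in series they all carry the loop current I = V/R_total; the power in any one is I²R.
R_total = 14.3 + 82.5 + 9.27 = 106.1 Ω
I = V / R_total = 112 / 106.1 = 1.056 A
P_R_C = I² × R_C = (1.056)² × 9.27 = 10.34 W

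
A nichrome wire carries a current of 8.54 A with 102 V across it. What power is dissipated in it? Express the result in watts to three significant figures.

Since both terminal voltage and current are stated, P = V I gives the power in one step.
P = 102 V × 8.540 A = 871.1 W

871 W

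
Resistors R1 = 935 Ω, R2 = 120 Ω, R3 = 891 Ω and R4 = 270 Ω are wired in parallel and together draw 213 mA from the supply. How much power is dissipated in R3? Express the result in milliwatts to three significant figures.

The branches share the same voltage, but only the total current is given — find V from the equivalent resistance first.
1/R_eq = 1/935 + 1/120 + 1/891 + 1/270 ⇒ R_eq = 70.28 Ω
V = I_total × R_eq = 0.2130 × 70.28 = 14.97 V
P_R3 = V² / R3 = (14.97)² / 891 = 0.2515 W

252 mW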